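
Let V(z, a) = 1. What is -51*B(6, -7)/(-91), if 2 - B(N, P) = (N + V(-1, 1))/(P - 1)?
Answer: 1173/728 ≈ 1.6113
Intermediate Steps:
B(N, P) = 2 - (1 + N)/(-1 + P) (B(N, P) = 2 - (N + 1)/(P - 1) = 2 - (1 + N)/(-1 + P))
-51*B(6, -7)/(-91) = -51*(-3 - 1*6 + 2*(-7))/(-1 - 7)/(-91) = -51*(-3 - 6 - 14)/(-8)*(-1/91) = -(-51)*(-23)/8*(-1/91) = -51*23/8*(-1/91) = -1173/8*(-1/91) = 1173/728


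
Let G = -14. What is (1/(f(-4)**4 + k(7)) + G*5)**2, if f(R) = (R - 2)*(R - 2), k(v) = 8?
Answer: 13823569993595041/2821136781376 ≈ 4900.0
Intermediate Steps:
f(R) = (-2 + R)**2 (f(R) = (-2 + R)*(-2 + R) = (-2 + R)**2)
(1/(f(-4)**4 + k(7)) + G*5)**2 = (1/(((-2 - 4)**2)**4 + 8) - 14*5)**2 = (1/(((-6)**2)**4 + 8) - 70)**2 = (1/(36**4 + 8) - 70)**2 = (1/(1679616 + 8) - 70)**2 = (1/1679624 - 70)**2 = (-117573679/1679624)**2 = 13823569993595041/2821136781376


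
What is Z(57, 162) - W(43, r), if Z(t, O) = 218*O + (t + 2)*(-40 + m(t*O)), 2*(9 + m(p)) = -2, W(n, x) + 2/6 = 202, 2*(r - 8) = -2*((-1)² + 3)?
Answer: 96493/3 ≈ 32164.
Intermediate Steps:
r = 4 (r = 8 + (-2*((-1)² + 3))/2 = 8 + (-2*(1 + 3))/2 = 8 + (-2*4)/2 = 8 + (½)*(-8) = 8 - 4 = 4)
W(n, x) = 605/3 (W(n, x) = -⅓ + 202 = 605/3)
m(p) = -10 (m(p) = -9 + (½)*(-2) = -9 - 1 = -10)
Z(t, O) = -100 - 50*t + 218*O (Z(t, O) = 218*O + (t + 2)*(-40 - 10) = 218*O + (2 + t)*(-50) = 218*O + (-100 - 50*t) = -100 - 50*t + 218*O)
Z(57, 162) - W(43, r) = (-100 - 50*57 + 218*162) - 1*605/3 = (-100 - 2850 + 35316) - 605/3 = 32366 - 605/3 = 96493/3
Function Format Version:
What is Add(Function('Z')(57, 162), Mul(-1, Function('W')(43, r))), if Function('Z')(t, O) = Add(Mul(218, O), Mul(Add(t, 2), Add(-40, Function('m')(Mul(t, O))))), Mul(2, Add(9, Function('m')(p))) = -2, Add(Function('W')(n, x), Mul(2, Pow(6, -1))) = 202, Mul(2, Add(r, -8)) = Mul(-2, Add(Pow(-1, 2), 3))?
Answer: Rational(96493, 3) ≈ 32164.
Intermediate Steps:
r = 4 (r = Add(8, Mul(Rational(1, 2), Mul(-2, Add(Pow(-1, 2), 3)))) = Add(8, Mul(Rational(1, 2), Mul(-2, Add(1, 3)))) = Add(8, Mul(Rational(1, 2), Mul(-2, 4))) = Add(8, Mul(Rational(1, 2), -8)) = Add(8, -4) = 4)
Function('W')(n, x) = Rational(605, 3) (Function('W')(n, x) = Add(Rational(-1, 3), 202) = Rational(605, 3))
Function('m')(p) = -10 (Function('m')(p) = Add(-9, Mul(Rational(1, 2), -2)) = Add(-9, -1) = -10)
Function('Z')(t, O) = Add(-100, Mul(-50, t), Mul(218, O)) (Function('Z')(t, O) = Add(Mul(218, O), Mul(Add(t, 2), Add(-40, -10))) = Add(Mul(218, O), Mul(Add(2, t), -50)) = Add(Mul(218, O), Add(-100, Mul(-50, t))) = Add(-100, Mul(-50, t), Mul(218, O)))
Add(Function('Z')(57, 162), Mul(-1, Function('W')(43, r))) = Add(Add(-100, Mul(-50, 57), Mul(218, 162)), Mul(-1, Rational(605, 3))) = Add(Add(-100, -2850, 35316), Rational(-605, 3)) = Add(32366, Rational(-605, 3)) = Rational(96493, 3)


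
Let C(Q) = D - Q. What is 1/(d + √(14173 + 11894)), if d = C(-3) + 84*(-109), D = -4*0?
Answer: -3051/27917114 - √26067/83751342 ≈ -0.00011122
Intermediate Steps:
D = 0
C(Q) = -Q (C(Q) = 0 - Q = -Q)
d = -9153 (d = -1*(-3) + 84*(-109) = 3 - 9156 = -9153)
1/(d + √(14173 + 11894)) = 1/(-9153 + √(14173 + 11894)) = 1/(-9153 + √26067)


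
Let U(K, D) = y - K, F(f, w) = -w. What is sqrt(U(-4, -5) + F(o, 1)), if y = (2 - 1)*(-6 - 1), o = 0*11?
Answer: 2*I ≈ 2.0*I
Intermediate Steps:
o = 0
y = -7 (y = 1*(-7) = -7)
U(K, D) = -7 - K
sqrt(U(-4, -5) + F(o, 1)) = sqrt((-7 - 1*(-4)) - 1*1) = sqrt((-7 + 4) - 1) = sqrt(-3 - 1) = sqrt(-4) = 2*I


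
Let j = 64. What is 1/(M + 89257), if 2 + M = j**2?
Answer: 1/93351 ≈ 1.0712e-5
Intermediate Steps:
M = 4094 (M = -2 + 64**2 = -2 + 4096 = 4094)
1/(M + 89257) = 1/(4094 + 89257) = 1/93351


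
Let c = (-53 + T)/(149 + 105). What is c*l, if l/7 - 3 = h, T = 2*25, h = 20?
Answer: -483/254 ≈ -1.9016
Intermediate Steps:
T = 50
c = -3/254 (c = (-53 + 50)/(149 + 105) = -3/254 ≈ -0.011811)
l = 161 (l = 21 + 7*20 = 21 + 140 = 161)
c*l = -3/254*161 = -483/254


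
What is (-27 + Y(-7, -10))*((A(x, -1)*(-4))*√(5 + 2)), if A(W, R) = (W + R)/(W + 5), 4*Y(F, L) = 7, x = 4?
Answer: 101*√7/3 ≈ 89.074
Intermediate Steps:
Y(F, L) = 7/4 (Y(F, L) = (¼)*7 = 7/4)
A(W, R) = (R + W)/(5 + W)
(-27 + Y(-7, -10))*((A(x, -1)*(-4))*√(5 + 2)) = (-27 + 7/4)*((((-1 + 4)/(5 + 4))*(-4))*√(5 + 2)) = -101*(3/9)*(-4)*√7/4 = -101*((⅑)*3)*(-4)*√7/4 = -101*(⅓)*(-4)*√7/4 = -(-101)*√7/3 = 101*√7/3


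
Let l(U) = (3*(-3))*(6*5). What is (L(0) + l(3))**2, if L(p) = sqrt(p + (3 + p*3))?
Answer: (270 - sqrt(3))**2 ≈ 71968.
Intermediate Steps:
L(p) = sqrt(3 + 4*p) (L(p) = sqrt(p + (3 + 3*p)) = sqrt(3 + 4*p))
l(U) = -270 (l(U) = -9*30 = -270)
(L(0) + l(3))**2 = (sqrt(3 + 4*0) - 270)**2 = (sqrt(3 + 0) - 270)**2 = (sqrt(3) - 270)**2 = (-270 + sqrt(3))**2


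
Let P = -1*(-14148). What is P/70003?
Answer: 14148/70003 ≈ 0.20211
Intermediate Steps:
P = 14148
P/70003 = 14148/70003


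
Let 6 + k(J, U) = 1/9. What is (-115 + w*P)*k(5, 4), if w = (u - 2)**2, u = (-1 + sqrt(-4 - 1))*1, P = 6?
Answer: 4823/9 + 212*I*sqrt(5) ≈ 535.89 + 474.05*I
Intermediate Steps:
u = -1 + I*sqrt(5) (u = (-1 + sqrt(-5))*1 = (-1 + I*sqrt(5))*1 = -1 + I*sqrt(5) ≈ -1.0 + 2.2361*I)
k(J, U) = -53/9 (k(J, U) = -6 + 1/9 = -53/9)
w = (-3 + I*sqrt(5))**2 (w = ((-1 + I*sqrt(5)) - 2)**2 = (-3 + I*sqrt(5))**2 ≈ 4.0 - 13.416*I)
(-115 + w*P)*k(5, 4) = (-115 + (3 - I*sqrt(5))**2*6)*(-53/9) = (-115 + 6*(3 - I*sqrt(5))**2)*(-53/9) = 6095/9 - 106*(3 - I*sqrt(5))**2/3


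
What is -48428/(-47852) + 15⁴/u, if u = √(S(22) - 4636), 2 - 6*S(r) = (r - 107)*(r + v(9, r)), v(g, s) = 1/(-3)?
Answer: 12107/11963 - 151875*I*√155834/77917 ≈ 1.012 - 769.46*I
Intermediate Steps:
v(g, s) = -⅓
S(r) = ⅓ - (-107 + r)*(-⅓ + r)/6 (S(r) = ⅓ - (r - 107)*(r - ⅓)/6 = ⅓ - (-107 + r)*(-⅓ + r)/6)
u = I*√155834/6 (u = √((-101/18 - ⅙*22² + (161/9)*22) - 4636) = √((-101/18 - ⅙*484 + 3542/9) - 4636) = √((-101/18 - 242/3 + 3542/9) - 4636) = √(5531/18 - 4636) = √(-77917/18) = I*√155834/6 ≈ 65.793*I)
-48428/(-47852) + 15⁴/u = -48428/(-47852) + 15⁴/((I*√155834/6)) = -48428*(-1/47852) + 50625*(-3*I*√155834/77917) = 12107/11963 - 151875*I*√155834/77917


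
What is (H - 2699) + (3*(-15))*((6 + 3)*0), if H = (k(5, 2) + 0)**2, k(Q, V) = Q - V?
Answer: -2690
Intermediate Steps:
H = 9 (H = ((5 - 1*2) + 0)**2 = ((5 - 2) + 0)**2 = (3 + 0)**2 = 3**2 = 9)
(H - 2699) + (3*(-15))*((6 + 3)*0) = (9 - 2699) + (3*(-15))*((6 + 3)*0) = -2690 - 405*0 = -2690 - 45*0 = -2690 + 0 = -2690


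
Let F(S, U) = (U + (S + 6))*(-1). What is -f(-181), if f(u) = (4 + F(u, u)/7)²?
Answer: -147456/49 ≈ -3009.3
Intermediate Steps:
F(S, U) = -6 - S - U (F(S, U) = (U + (6 + S))*(-1) = (6 + S + U)*(-1) = -6 - S - U)
f(u) = (22/7 - 2*u/7)² (f(u) = (4 + (-6 - u - u)/7)² = (4 + (-6 - 2*u)*(⅐))² = (4 + (-6/7 - 2*u/7))² = (22/7 - 2*u/7)²)
-f(-181) = -4*(-11 - 181)²/49 = -4*(-192)²/49 = -4*36864/49 = -1*147456/49 = -147456/49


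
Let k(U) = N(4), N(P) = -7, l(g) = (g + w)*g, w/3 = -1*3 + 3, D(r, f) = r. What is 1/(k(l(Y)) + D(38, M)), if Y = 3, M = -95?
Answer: 1/31 ≈ 0.032258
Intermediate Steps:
w = 0 (w = 3*(-1*3 + 3) = 3*(-3 + 3) = 3*0 = 0)
l(g) = g² (l(g) = (g + 0)*g = g*g = g²)
k(U) = -7
1/(k(l(Y)) + D(38, M)) = 1/(-7 + 38) = 1/31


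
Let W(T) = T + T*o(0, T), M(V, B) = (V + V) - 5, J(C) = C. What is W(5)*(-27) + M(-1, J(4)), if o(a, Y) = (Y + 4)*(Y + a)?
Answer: -6217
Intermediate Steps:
o(a, Y) = (4 + Y)*(Y + a)
M(V, B) = -5 + 2*V (M(V, B) = 2*V - 5 = -5 + 2*V)
W(T) = T + T*(T² + 4*T) (W(T) = T + T*(T² + 4*T + 4*0 + T*0) = T + T*(T² + 4*T + 0 + 0) = T + T*(T² + 4*T))
W(5)*(-27) + M(-1, J(4)) = (5*(1 + 5² + 4*5))*(-27) + (-5 + 2*(-1)) = (5*(1 + 25 + 20))*(-27) + (-5 - 2) = (5*46)*(-27) - 7 = 230*(-27) - 7 = -6210 - 7 = -6217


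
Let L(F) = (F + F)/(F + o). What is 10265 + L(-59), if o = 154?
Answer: 975057/95 ≈ 10264.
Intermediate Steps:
L(F) = 2*F/(154 + F) (L(F) = (F + F)/(F + 154) = (2*F)/(154 + F) = 2*F/(154 + F))
10265 + L(-59) = 10265 + 2*(-59)/(154 - 59) = 10265 + 2*(-59)/95 = 10265 + 2*(-59)*(1/95) = 10265 - 118/95 = 975057/95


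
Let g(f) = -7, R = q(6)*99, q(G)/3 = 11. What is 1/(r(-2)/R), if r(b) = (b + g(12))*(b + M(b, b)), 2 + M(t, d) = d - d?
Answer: 363/4 ≈ 90.750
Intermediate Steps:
q(G) = 33 (q(G) = 3*11 = 33)
R = 3267 (R = 33*99 = 3267)
M(t, d) = -2 (M(t, d) = -2 + (d - d) = -2 + 0 = -2)
r(b) = (-7 + b)*(-2 + b) (r(b) = (b - 7)*(b - 2) = (-7 + b)*(-2 + b))
1/(r(-2)/R) = 1/((14 + (-2)² - 9*(-2))/3267) = 1/((14 + 4 + 18)*(1/3267)) = 1/(36*(1/3267)) = 1/(4/363) = 363/4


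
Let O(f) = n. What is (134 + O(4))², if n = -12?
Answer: 14884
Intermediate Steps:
O(f) = -12
(134 + O(4))² = (134 - 12)² = 122² = 14884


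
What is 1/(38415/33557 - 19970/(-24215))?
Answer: 162516551/320070503 ≈ 0.50775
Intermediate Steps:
1/(38415/33557 - 19970/(-24215)) = 1/(38415*(1/33557) - 19970*(-1/24215)) = 1/(38415/33557 + 3994/4843) = 1/(320070503/162516551) = 162516551/320070503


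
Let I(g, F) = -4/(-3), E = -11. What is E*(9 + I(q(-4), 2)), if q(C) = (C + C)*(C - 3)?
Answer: -341/3 ≈ -113.67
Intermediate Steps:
q(C) = 2*C*(-3 + C) (q(C) = (2*C)*(-3 + C) = 2*C*(-3 + C))
I(g, F) = 4/3 (I(g, F) = -4*(-⅓) = 4/3)
E*(9 + I(q(-4), 2)) = -11*(9 + 4/3) = -11*31/3 = -341/3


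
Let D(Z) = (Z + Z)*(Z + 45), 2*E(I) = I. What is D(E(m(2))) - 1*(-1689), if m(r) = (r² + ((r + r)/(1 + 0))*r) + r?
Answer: 2417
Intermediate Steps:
m(r) = r + 3*r² (m(r) = (r² + ((2*r)/1)*r) + r = (r² + ((2*r)*1)*r) + r = (r² + (2*r)*r) + r = (r² + 2*r²) + r = 3*r² + r = r + 3*r²)
E(I) = I/2
D(Z) = 2*Z*(45 + Z) (D(Z) = (2*Z)*(45 + Z) = 2*Z*(45 + Z))
D(E(m(2))) - 1*(-1689) = 2*((2*(1 + 3*2))/2)*(45 + (2*(1 + 3*2))/2) - 1*(-1689) = 2*((2*(1 + 6))/2)*(45 + (2*(1 + 6))/2) + 1689 = 2*((2*7)/2)*(45 + (2*7)/2) + 1689 = 2*((½)*14)*(45 + (½)*14) + 1689 = 2*7*(45 + 7) + 1689 = 2*7*52 + 1689 = 728 + 1689 = 2417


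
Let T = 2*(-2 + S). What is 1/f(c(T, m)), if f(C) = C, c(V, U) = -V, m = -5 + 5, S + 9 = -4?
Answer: 1/30 ≈ 0.033333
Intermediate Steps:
S = -13 (S = -9 - 4 = -13)
m = 0
T = -30 (T = 2*(-2 - 13) = 2*(-15) = -30)
1/f(c(T, m)) = 1/(-1*(-30)) = 1/30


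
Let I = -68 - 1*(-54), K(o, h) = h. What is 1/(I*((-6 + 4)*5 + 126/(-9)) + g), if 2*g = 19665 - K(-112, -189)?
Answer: 1/10263 ≈ 9.7437e-5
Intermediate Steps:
I = -14 (I = -68 + 54 = -14)
g = 9927 (g = (19665 - 1*(-189))/2 = (19665 + 189)/2 = (½)*19854 = 9927)
1/(I*((-6 + 4)*5 + 126/(-9)) + g) = 1/(-14*((-6 + 4)*5 + 126/(-9)) + 9927) = 1/(-14*(-2*5 + 126*(-⅑)) + 9927) = 1/(-14*(-10 - 14) + 9927) = 1/(-14*(-24) + 9927) = 1/(336 + 9927) = 1/10263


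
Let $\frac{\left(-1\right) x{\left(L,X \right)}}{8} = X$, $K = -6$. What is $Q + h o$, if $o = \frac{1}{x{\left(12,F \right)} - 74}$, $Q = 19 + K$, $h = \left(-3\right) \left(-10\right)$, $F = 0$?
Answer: $\frac{466}{37} \approx 12.595$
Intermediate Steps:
$x{\left(L,X \right)} = - 8 X$
$h = 30$
$Q = 13$ ($Q = 19 - 6 = 13$)
$o = - \frac{1}{74}$ ($o = \frac{1}{\left(-8\right) 0 - 74} = \frac{1}{0 - 74} = \frac{1}{-74} = - \frac{1}{74} \approx -0.013514$)
$Q + h o = 13 + 30 \left(- \frac{1}{74}\right) = 13 - \frac{15}{37} = \frac{466}{37}$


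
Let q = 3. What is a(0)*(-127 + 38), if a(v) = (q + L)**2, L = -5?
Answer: -356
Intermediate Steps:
a(v) = 4 (a(v) = (3 - 5)**2 = (-2)**2 = 4)
a(0)*(-127 + 38) = 4*(-127 + 38) = 4*(-89) = -356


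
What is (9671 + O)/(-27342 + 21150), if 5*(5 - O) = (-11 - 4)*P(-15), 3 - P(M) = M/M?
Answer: -4841/3096 ≈ -1.5636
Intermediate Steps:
P(M) = 2 (P(M) = 3 - M/M = 3 - 1*1 = 3 - 1 = 2)
O = 11 (O = 5 - (-11 - 4)*2/5 = 5 - (-3)*2 = 5 - 1/5*(-30) = 5 + 6 = 11)
(9671 + O)/(-27342 + 21150) = (9671 + 11)/(-27342 + 21150) = 9682/(-6192) = 9682*(-1/6192) = -4841/3096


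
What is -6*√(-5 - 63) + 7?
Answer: 7 - 12*I*√17 ≈ 7.0 - 49.477*I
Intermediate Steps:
-6*√(-5 - 63) + 7 = -12*I*√17 + 7 = 7 - 12*I*√17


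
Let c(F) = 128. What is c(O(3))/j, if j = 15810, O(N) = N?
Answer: 64/7905 ≈ 0.0080961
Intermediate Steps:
c(O(3))/j = 128/15810 = 128*(1/15810) = 64/7905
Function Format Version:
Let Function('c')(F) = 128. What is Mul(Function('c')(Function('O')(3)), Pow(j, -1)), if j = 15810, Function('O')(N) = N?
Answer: Rational(64, 7905) ≈ 0.0080961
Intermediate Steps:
Mul(Function('c')(Function('O')(3)), Pow(j, -1)) = Mul(128, Pow(15810, -1)) = Mul(128, Rational(1, 15810)) = Rational(64, 7905)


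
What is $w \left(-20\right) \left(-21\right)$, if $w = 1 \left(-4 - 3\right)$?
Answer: $-2940$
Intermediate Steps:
$w = -7$ ($w = 1 \left(-7\right) = -7$)
$w \left(-20\right) \left(-21\right) = \left(-7\right) \left(-20\right) \left(-21\right) = 140 \left(-21\right) = -2940$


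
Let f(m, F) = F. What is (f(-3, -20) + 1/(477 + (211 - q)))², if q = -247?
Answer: 349652601/874225 ≈ 399.96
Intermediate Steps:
(f(-3, -20) + 1/(477 + (211 - q)))² = (-20 + 1/(477 + (211 - 1*(-247))))² = (-20 + 1/(477 + (211 + 247)))² = (-20 + 1/(477 + 458))² = (-20 + 1/935)² = (-18699/935)² = 349652601/874225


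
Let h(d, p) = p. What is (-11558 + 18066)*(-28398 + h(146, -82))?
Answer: -185347840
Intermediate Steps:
(-11558 + 18066)*(-28398 + h(146, -82)) = (-11558 + 18066)*(-28398 - 82) = 6508*(-28480) = -185347840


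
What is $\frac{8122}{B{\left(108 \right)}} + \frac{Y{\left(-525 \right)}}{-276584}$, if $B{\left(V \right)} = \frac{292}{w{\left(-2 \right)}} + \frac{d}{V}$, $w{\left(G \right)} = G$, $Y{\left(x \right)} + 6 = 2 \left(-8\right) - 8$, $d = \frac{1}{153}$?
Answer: $- \frac{18559846591431}{333629864876} \approx -55.63$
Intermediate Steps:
$d = \frac{1}{153} \approx 0.0065359$
$Y{\left(x \right)} = -30$ ($Y{\left(x \right)} = -6 + \left(2 \left(-8\right) - 8\right) = -6 - 24 = -30$)
$B{\left(V \right)} = -146 + \frac{1}{153 V}$ ($B{\left(V \right)} = \frac{292}{-2} + \frac{1}{153 V} = 292 \left(- \frac{1}{2}\right) + \frac{1}{153 V} = -146 + \frac{1}{153 V}$)
$\frac{8122}{B{\left(108 \right)}} + \frac{Y{\left(-525 \right)}}{-276584} = \frac{8122}{-146 + \frac{1}{153 \cdot 108}} - \frac{30}{-276584} = \frac{8122}{-146 + \frac{1}{153} \cdot \frac{1}{108}} - - \frac{15}{138292} = \frac{8122}{-146 + \frac{1}{16524}} + \frac{15}{138292} = \frac{8122}{- \frac{2412503}{16524}} + \frac{15}{138292} = 8122 \left(- \frac{16524}{2412503}\right) + \frac{15}{138292} = - \frac{134207928}{2412503} + \frac{15}{138292} = - \frac{18559846591431}{333629864876}$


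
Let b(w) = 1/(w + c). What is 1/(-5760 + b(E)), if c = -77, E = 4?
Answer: -73/420481 ≈ -0.00017361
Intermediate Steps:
b(w) = 1/(-77 + w) (b(w) = 1/(w - 77) = 1/(-77 + w))
1/(-5760 + b(E)) = 1/(-5760 + 1/(-77 + 4)) = 1/(-5760 + 1/(-73)) = 1/(-5760 - 1/73) = 1/(-420481/73) = -73/420481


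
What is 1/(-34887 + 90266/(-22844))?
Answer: -11422/398524447 ≈ -2.8661e-5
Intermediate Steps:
1/(-34887 + 90266/(-22844)) = 1/(-34887 + 90266*(-1/22844)) = 1/(-34887 - 45133/11422) = 1/(-398524447/11422) = -11422/398524447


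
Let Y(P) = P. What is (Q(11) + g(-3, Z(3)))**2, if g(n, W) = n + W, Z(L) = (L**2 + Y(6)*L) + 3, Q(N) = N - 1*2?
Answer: 1296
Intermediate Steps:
Q(N) = -2 + N (Q(N) = N - 2 = -2 + N)
Z(L) = 3 + L**2 + 6*L (Z(L) = (L**2 + 6*L) + 3 = 3 + L**2 + 6*L)
g(n, W) = W + n
(Q(11) + g(-3, Z(3)))**2 = ((-2 + 11) + ((3 + 3**2 + 6*3) - 3))**2 = (9 + ((3 + 9 + 18) - 3))**2 = (9 + (30 - 3))**2 = (9 + 27)**2 = 36**2 = 1296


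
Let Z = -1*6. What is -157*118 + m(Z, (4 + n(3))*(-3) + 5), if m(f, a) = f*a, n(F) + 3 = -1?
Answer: -18556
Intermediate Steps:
n(F) = -4 (n(F) = -3 - 1 = -4)
Z = -6
m(f, a) = a*f
-157*118 + m(Z, (4 + n(3))*(-3) + 5) = -157*118 + ((4 - 4)*(-3) + 5)*(-6) = -18526 + (0*(-3) + 5)*(-6) = -18526 + (0 + 5)*(-6) = -18526 + 5*(-6) = -18526 - 30 = -18556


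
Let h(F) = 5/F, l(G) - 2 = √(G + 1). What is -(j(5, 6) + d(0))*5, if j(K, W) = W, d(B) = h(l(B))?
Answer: -115/3 ≈ -38.333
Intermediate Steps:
l(G) = 2 + √(1 + G) (l(G) = 2 + √(G + 1) = 2 + √(1 + G))
d(B) = 5/(2 + √(1 + B))
-(j(5, 6) + d(0))*5 = -(6 + 5/(2 + √(1 + 0)))*5 = -(6 + 5/(2 + √1))*5 = -(6 + 5/(2 + 1))*5 = -(6 + 5/3)*5 = -1*23/3*5 = -23/3*5 = -115/3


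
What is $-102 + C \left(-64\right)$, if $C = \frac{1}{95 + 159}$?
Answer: $- \frac{12986}{127} \approx -102.25$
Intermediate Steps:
$C = \frac{1}{254} \approx 0.003937$
$-102 + C \left(-64\right) = -102 + \frac{1}{254} \left(-64\right) = -102 - \frac{32}{127} = - \frac{12986}{127}$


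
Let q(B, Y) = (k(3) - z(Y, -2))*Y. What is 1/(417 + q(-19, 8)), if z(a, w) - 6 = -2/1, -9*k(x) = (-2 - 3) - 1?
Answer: 3/1171 ≈ 0.0025619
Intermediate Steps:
k(x) = 2/3 (k(x) = -((-2 - 3) - 1)/9 = -(-5 - 1)/9 = -1/9*(-6) = 2/3)
z(a, w) = 4 (z(a, w) = 6 - 2/1 = 6 - 2*1 = 6 - 2 = 4)
q(B, Y) = -10*Y/3 (q(B, Y) = (2/3 - 1*4)*Y = (2/3 - 4)*Y = -10*Y/3)
1/(417 + q(-19, 8)) = 1/(417 - 10/3*8) = 1/(417 - 80/3) = 1/(1171/3) = 3/1171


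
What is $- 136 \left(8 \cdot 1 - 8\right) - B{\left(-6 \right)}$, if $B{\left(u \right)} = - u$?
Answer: $-6$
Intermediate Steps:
$- 136 \left(8 \cdot 1 - 8\right) - B{\left(-6 \right)} = - 136 \left(8 \cdot 1 - 8\right) - \left(-1\right) \left(-6\right) = - 136 \left(8 - 8\right) - 6 = \left(-136\right) 0 - 6 = 0 - 6 = -6$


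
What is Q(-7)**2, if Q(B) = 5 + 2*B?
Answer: 81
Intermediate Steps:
Q(-7)**2 = (5 + 2*(-7))**2 = (5 - 14)**2 = (-9)**2 = 81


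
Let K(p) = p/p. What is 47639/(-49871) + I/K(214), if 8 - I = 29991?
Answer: -1495329832/49871 ≈ -29984.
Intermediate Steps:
I = -29983 (I = 8 - 1*29991 = 8 - 29991 = -29983)
K(p) = 1
47639/(-49871) + I/K(214) = 47639/(-49871) - 29983/1 = 47639*(-1/49871) - 29983*1 = -47639/49871 - 29983 = -1495329832/49871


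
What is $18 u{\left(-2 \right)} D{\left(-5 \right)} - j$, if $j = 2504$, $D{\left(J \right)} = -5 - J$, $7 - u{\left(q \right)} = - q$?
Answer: $-2504$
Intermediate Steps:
$u{\left(q \right)} = 7 + q$ ($u{\left(q \right)} = 7 - - q = 7 + q$)
$18 u{\left(-2 \right)} D{\left(-5 \right)} - j = 18 \left(7 - 2\right) \left(-5 - -5\right) - 2504 = 18 \cdot 5 \left(-5 + 5\right) - 2504 = 90 \cdot 0 - 2504 = 0 - 2504 = -2504$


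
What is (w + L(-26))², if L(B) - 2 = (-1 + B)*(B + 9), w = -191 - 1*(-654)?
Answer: 853776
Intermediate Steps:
w = 463 (w = -191 + 654 = 463)
L(B) = 2 + (-1 + B)*(9 + B) (L(B) = 2 + (-1 + B)*(B + 9) = 2 + (-1 + B)*(9 + B))
(w + L(-26))² = (463 + (-7 + (-26)² + 8*(-26)))² = (463 + (-7 + 676 - 208))² = (463 + 461)² = 924² = 853776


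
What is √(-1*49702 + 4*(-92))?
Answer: I*√50070 ≈ 223.76*I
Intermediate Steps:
√(-1*49702 + 4*(-92)) = √(-49702 - 368) = √(-50070) = I*√50070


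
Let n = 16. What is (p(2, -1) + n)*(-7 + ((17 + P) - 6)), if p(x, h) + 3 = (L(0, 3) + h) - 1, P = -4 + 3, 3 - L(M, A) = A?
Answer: 33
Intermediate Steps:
L(M, A) = 3 - A
P = -1
p(x, h) = -4 + h (p(x, h) = -3 + (((3 - 1*3) + h) - 1) = -3 + (((3 - 3) + h) - 1) = -3 + ((0 + h) - 1) = -3 + (h - 1) = -3 + (-1 + h) = -4 + h)
(p(2, -1) + n)*(-7 + ((17 + P) - 6)) = ((-4 - 1) + 16)*(-7 + ((17 - 1) - 6)) = (-5 + 16)*(-7 + (16 - 6)) = 11*(-7 + 10) = 11*3 = 33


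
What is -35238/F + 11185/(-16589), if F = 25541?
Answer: -870239267/423699649 ≈ -2.0539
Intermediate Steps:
-35238/F + 11185/(-16589) = -35238/25541 + 11185/(-16589) = -35238*1/25541 + 11185*(-1/16589) = -35238/25541 - 11185/16589 = -870239267/423699649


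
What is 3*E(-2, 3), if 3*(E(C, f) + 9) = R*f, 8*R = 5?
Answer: -201/8 ≈ -25.125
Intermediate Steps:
R = 5/8 (R = (1/8)*5 = 5/8 ≈ 0.62500)
E(C, f) = -9 + 5*f/24 (E(C, f) = -9 + (5*f/8)/3 = -9 + 5*f/24)
3*E(-2, 3) = 3*(-9 + (5/24)*3) = 3*(-9 + 5/8) = 3*(-67/8) = -201/8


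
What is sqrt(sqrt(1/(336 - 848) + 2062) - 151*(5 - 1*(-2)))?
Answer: sqrt(-67648 + 26*sqrt(12494))/8 ≈ 31.806*I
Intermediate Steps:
sqrt(sqrt(1/(336 - 848) + 2062) - 151*(5 - 1*(-2))) = sqrt(sqrt(1/(-512) + 2062) - 151*(5 + 2)) = sqrt(sqrt(-1/512 + 2062) - 151*7) = sqrt(sqrt(1055743/512) - 1057) = sqrt(13*sqrt(12494)/32 - 1057) = sqrt(-1057 + 13*sqrt(12494)/32)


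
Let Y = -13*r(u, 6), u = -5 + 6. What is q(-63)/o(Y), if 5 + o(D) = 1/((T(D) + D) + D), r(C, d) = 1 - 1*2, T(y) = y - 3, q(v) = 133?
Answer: -4788/179 ≈ -26.749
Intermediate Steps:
u = 1
T(y) = -3 + y
r(C, d) = -1 (r(C, d) = 1 - 2 = -1)
Y = 13 (Y = -13*(-1) = 13)
o(D) = -5 + 1/(-3 + 3*D) (o(D) = -5 + 1/(((-3 + D) + D) + D) = -5 + 1/((-3 + 2*D) + D) = -5 + 1/(-3 + 3*D))
q(-63)/o(Y) = 133/(((16 - 15*13)/(3*(-1 + 13)))) = 133/(((⅓)*(16 - 195)/12)) = 133/(((⅓)*(1/12)*(-179))) = 133/(-179/36) = 133*(-36/179) = -4788/179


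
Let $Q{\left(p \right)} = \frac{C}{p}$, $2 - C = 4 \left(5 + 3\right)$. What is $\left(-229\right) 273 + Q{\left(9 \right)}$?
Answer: $- \frac{187561}{3} \approx -62520.0$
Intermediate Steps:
$C = -30$ ($C = 2 - 4 \left(5 + 3\right) = 2 - 4 \cdot 8 = 2 - 32 = -30$)
$Q{\left(p \right)} = - \frac{30}{p}$
$\left(-229\right) 273 + Q{\left(9 \right)} = \left(-229\right) 273 - \frac{30}{9} = -62517 - \frac{10}{3} = - \frac{187561}{3}$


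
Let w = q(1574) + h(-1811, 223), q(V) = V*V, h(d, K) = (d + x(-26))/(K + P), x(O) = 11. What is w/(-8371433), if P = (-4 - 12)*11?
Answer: -116439572/393457351 ≈ -0.29594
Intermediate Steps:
P = -176 (P = -16*11 = -176)
h(d, K) = (11 + d)/(-176 + K) (h(d, K) = (d + 11)/(K - 176) = (11 + d)/(-176 + K))
q(V) = V²
w = 116439572/47 (w = 1574² + (11 - 1811)/(-176 + 223) = 2477476 - 1800/47 = 116439572/47 ≈ 2.4774e+6)
w/(-8371433) = (116439572/47)/(-8371433) = (116439572/47)*(-1/8371433) = -116439572/393457351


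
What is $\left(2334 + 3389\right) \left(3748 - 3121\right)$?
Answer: $3588321$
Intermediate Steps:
$\left(2334 + 3389\right) \left(3748 - 3121\right) = 5723 \cdot 627 = 3588321$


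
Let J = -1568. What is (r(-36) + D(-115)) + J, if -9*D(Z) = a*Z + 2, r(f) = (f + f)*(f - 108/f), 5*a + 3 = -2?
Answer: 795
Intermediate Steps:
a = -1 (a = -3/5 + (1/5)*(-2) = -3/5 - 2/5 = -1)
r(f) = 2*f*(f - 108/f) (r(f) = (2*f)*(f - 108/f) = 2*f*(f - 108/f))
D(Z) = -2/9 + Z/9 (D(Z) = -(-Z + 2)/9 = -(2 - Z)/9 = -2/9 + Z/9)
(r(-36) + D(-115)) + J = ((-216 + 2*(-36)**2) + (-2/9 + (1/9)*(-115))) - 1568 = ((-216 + 2*1296) + (-2/9 - 115/9)) - 1568 = ((-216 + 2592) - 13) - 1568 = (2376 - 13) - 1568 = 2363 - 1568 = 795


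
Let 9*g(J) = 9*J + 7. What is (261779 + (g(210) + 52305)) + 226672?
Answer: 4868701/9 ≈ 5.4097e+5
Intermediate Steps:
g(J) = 7/9 + J (g(J) = (9*J + 7)/9 = (7 + 9*J)/9 = 7/9 + J)
(261779 + (g(210) + 52305)) + 226672 = (261779 + ((7/9 + 210) + 52305)) + 226672 = (261779 + (1897/9 + 52305)) + 226672 = (261779 + 472642/9) + 226672 = 2828653/9 + 226672 = 4868701/9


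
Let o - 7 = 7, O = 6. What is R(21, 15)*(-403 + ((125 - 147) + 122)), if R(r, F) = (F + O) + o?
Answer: -10605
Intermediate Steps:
o = 14 (o = 7 + 7 = 14)
R(r, F) = 20 + F (R(r, F) = (F + 6) + 14 = (6 + F) + 14 = 20 + F)
R(21, 15)*(-403 + ((125 - 147) + 122)) = (20 + 15)*(-403 + ((125 - 147) + 122)) = 35*(-403 + (-22 + 122)) = 35*(-403 + 100) = 35*(-303) = -10605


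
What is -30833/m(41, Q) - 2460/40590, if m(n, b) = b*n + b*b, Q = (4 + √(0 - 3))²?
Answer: (-1072*√3 + 1018509*I)/(66*(-255*I + 268*√3)) ≈ -14.076 + 25.513*I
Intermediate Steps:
Q = (4 + I*√3)² (Q = (4 + √(-3))² = (4 + I*√3)² ≈ 13.0 + 13.856*I)
m(n, b) = b² + b*n (m(n, b) = b*n + b² = b² + b*n)
-30833/m(41, Q) - 2460/40590 = -30833*1/((4 + I*√3)²*((4 + I*√3)² + 41)) - 2460/40590 = -30833*1/((4 + I*√3)²*(41 + (4 + I*√3)²)) - 2460*1/40590 = -30833/((4 + I*√3)²*(41 + (4 + I*√3)²)) - 2/33 = -2/33 - 30833/((4 + I*√3)²*(41 + (4 + I*√3)²))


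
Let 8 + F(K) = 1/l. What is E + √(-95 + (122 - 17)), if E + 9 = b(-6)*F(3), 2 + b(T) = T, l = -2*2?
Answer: 57 + √10 ≈ 60.162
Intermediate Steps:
l = -4
b(T) = -2 + T
F(K) = -33/4 (F(K) = -8 + 1/(-4) = -8 - ¼ = -33/4)
E = 57 (E = -9 + (-2 - 6)*(-33/4) = -9 - 8*(-33/4) = -9 + 66 = 57)
E + √(-95 + (122 - 17)) = 57 + √(-95 + (122 - 17)) = 57 + √(-95 + 105) = 57 + √10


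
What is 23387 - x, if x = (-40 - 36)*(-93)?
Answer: 16319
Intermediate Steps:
x = 7068 (x = -76*(-93) = 7068)
23387 - x = 23387 - 1*7068 = 23387 - 7068 = 16319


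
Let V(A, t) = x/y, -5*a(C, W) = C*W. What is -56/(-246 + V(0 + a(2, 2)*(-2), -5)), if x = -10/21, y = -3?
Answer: 441/1936 ≈ 0.22779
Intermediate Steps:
x = -10/21 (x = -10*1/21 = -10/21 ≈ -0.47619)
a(C, W) = -C*W/5
V(A, t) = 10/63 (V(A, t) = -10/21/(-3) = -10/21*(-⅓) = 10/63)
-56/(-246 + V(0 + a(2, 2)*(-2), -5)) = -56/(-246 + 10/63) = -56/(-15488/63) = -56*(-63/15488) = 441/1936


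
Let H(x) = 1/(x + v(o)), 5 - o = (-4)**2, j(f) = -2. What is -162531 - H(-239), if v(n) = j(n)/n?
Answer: -426968926/2627 ≈ -1.6253e+5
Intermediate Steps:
o = -11 (o = 5 - 1*(-4)**2 = 5 - 1*16 = 5 - 16 = -11)
v(n) = -2/n
H(x) = 1/(2/11 + x) (H(x) = 1/(x - 2/(-11)) = 1/(x - 2*(-1/11)) = 1/(x + 2/11) = 1/(2/11 + x))
-162531 - H(-239) = -162531 - 11/(2 + 11*(-239)) = -162531 - 11/(2 - 2629) = -162531 - 11/(-2627) = -162531 - 11*(-1)/2627 = -162531 - 1*(-11/2627) = -162531 + 11/2627 = -426968926/2627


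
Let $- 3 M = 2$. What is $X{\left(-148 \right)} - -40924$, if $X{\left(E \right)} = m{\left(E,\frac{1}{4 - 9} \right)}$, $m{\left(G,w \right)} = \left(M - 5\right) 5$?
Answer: $\frac{122687}{3} \approx 40896.0$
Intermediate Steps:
$M = - \frac{2}{3}$ ($M = \left(- \frac{1}{3}\right) 2 = - \frac{2}{3} \approx -0.66667$)
$m{\left(G,w \right)} = - \frac{85}{3}$ ($m{\left(G,w \right)} = \left(- \frac{2}{3} - 5\right) 5 = \left(- \frac{17}{3}\right) 5 = - \frac{85}{3}$)
$X{\left(E \right)} = - \frac{85}{3}$
$X{\left(-148 \right)} - -40924 = - \frac{85}{3} - -40924 = - \frac{85}{3} + 40924 = \frac{122687}{3}$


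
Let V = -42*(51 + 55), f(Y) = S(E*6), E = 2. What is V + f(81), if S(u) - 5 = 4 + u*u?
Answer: -4299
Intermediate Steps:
S(u) = 9 + u² (S(u) = 5 + (4 + u*u) = 5 + (4 + u²) = 9 + u²)
f(Y) = 153 (f(Y) = 9 + (2*6)² = 9 + 12² = 9 + 144 = 153)
V = -4452 (V = -42*106 = -4452)
V + f(81) = -4452 + 153 = -4299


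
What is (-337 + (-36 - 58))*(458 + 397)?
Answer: -368505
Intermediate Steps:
(-337 + (-36 - 58))*(458 + 397) = (-337 - 94)*855 = -431*855 = -368505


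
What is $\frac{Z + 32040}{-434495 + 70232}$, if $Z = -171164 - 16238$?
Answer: $\frac{155362}{364263} \approx 0.42651$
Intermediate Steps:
$Z = -187402$
$\frac{Z + 32040}{-434495 + 70232} = \frac{-187402 + 32040}{-434495 + 70232} = - \frac{155362}{-364263} = \left(-155362\right) \left(- \frac{1}{364263}\right) = \frac{155362}{364263}$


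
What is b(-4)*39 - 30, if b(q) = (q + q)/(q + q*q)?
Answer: -56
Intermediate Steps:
b(q) = 2*q/(q + q**2) (b(q) = (2*q)/(q + q**2) = 2*q/(q + q**2))
b(-4)*39 - 30 = (2/(1 - 4))*39 - 30 = (2/(-3))*39 - 30 = (2*(-1/3))*39 - 30 = -2/3*39 - 30 = -26 - 30 = -56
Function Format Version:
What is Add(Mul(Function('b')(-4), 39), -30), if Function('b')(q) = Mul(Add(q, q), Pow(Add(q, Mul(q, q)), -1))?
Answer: -56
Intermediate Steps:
Function('b')(q) = Mul(2, q, Pow(Add(q, Pow(q, 2)), -1)) (Function('b')(q) = Mul(Mul(2, q), Pow(Add(q, Pow(q, 2)), -1)) = Mul(2, q, Pow(Add(q, Pow(q, 2)), -1)))
Add(Mul(Function('b')(-4), 39), -30) = Add(Mul(Mul(2, Pow(Add(1, -4), -1)), 39), -30) = Add(Mul(Mul(2, Pow(-3, -1)), 39), -30) = Add(Mul(Mul(2, Rational(-1, 3)), 39), -30) = Add(Mul(Rational(-2, 3), 39), -30) = Add(-26, -30) = -56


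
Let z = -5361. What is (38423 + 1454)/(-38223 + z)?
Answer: -39877/43584 ≈ -0.91495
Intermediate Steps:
(38423 + 1454)/(-38223 + z) = (38423 + 1454)/(-38223 - 5361) = 39877/(-43584) = 39877*(-1/43584) = -39877/43584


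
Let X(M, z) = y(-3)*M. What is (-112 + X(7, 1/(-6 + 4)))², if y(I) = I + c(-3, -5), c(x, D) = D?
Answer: 28224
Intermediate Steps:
y(I) = -5 + I (y(I) = I - 5 = -5 + I)
X(M, z) = -8*M (X(M, z) = (-5 - 3)*M = -8*M)
(-112 + X(7, 1/(-6 + 4)))² = (-112 - 8*7)² = (-112 - 56)² = (-168)² = 28224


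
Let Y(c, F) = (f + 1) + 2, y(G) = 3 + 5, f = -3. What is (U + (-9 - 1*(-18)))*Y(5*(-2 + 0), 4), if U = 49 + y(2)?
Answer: 0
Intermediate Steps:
y(G) = 8
U = 57 (U = 49 + 8 = 57)
Y(c, F) = 0 (Y(c, F) = (-3 + 1) + 2 = -2 + 2 = 0)
(U + (-9 - 1*(-18)))*Y(5*(-2 + 0), 4) = (57 + (-9 - 1*(-18)))*0 = (57 + (-9 + 18))*0 = (57 + 9)*0 = 66*0 = 0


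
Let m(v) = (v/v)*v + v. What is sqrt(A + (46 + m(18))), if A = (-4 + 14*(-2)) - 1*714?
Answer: 2*I*sqrt(166) ≈ 25.768*I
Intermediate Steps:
m(v) = 2*v (m(v) = 1*v + v = v + v = 2*v)
A = -746 (A = (-4 - 28) - 714 = -32 - 714 = -746)
sqrt(A + (46 + m(18))) = sqrt(-746 + (46 + 2*18)) = sqrt(-746 + (46 + 36)) = sqrt(-746 + 82) = sqrt(-664) = 2*I*sqrt(166)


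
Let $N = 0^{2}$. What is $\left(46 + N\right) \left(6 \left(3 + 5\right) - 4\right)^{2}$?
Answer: $89056$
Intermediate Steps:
$N = 0$
$\left(46 + N\right) \left(6 \left(3 + 5\right) - 4\right)^{2} = \left(46 + 0\right) \left(6 \left(3 + 5\right) - 4\right)^{2} = 46 \left(6 \cdot 8 - 4\right)^{2} = 46 \left(48 - 4\right)^{2} = 46 \cdot 44^{2} = 46 \cdot 1936 = 89056$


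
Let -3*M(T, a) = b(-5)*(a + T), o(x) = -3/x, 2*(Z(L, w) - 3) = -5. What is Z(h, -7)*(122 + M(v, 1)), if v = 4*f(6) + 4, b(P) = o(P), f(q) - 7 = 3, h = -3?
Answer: 113/2 ≈ 56.500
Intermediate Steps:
Z(L, w) = ½ (Z(L, w) = 3 + (½)*(-5) = 3 - 5/2 = ½)
f(q) = 10 (f(q) = 7 + 3 = 10)
b(P) = -3/P
v = 44 (v = 4*10 + 4 = 40 + 4 = 44)
M(T, a) = -T/5 - a/5 (M(T, a) = -(-3/(-5))*(a + T)/3 = -(-3*(-⅕))*(T + a)/3 = -(T + a)/5 = -(3*T/5 + 3*a/5)/3 = -T/5 - a/5)
Z(h, -7)*(122 + M(v, 1)) = (122 + (-⅕*44 - ⅕*1))/2 = (122 + (-44/5 - ⅕))/2 = (122 - 9)/2 = (½)*113 = 113/2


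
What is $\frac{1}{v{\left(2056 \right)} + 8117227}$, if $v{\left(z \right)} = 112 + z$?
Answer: $\frac{1}{8119395} \approx 1.2316 \cdot 10^{-7}$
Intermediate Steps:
$\frac{1}{v{\left(2056 \right)} + 8117227} = \frac{1}{\left(112 + 2056\right) + 8117227} = \frac{1}{2168 + 8117227} = \frac{1}{8119395}$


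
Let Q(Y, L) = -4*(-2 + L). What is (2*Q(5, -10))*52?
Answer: 4992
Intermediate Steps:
Q(Y, L) = 8 - 4*L
(2*Q(5, -10))*52 = (2*(8 - 4*(-10)))*52 = (2*(8 + 40))*52 = (2*48)*52 = 96*52 = 4992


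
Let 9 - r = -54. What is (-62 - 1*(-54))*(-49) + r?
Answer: 455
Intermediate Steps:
r = 63 (r = 9 - 1*(-54) = 9 + 54 = 63)
(-62 - 1*(-54))*(-49) + r = (-62 - 1*(-54))*(-49) + 63 = (-62 + 54)*(-49) + 63 = -8*(-49) + 63 = 392 + 63 = 455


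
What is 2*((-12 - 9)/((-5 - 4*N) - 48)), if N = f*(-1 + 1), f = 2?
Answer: 42/53 ≈ 0.79245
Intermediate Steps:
N = 0 (N = 2*(-1 + 1) = 2*0 = 0)
2*((-12 - 9)/((-5 - 4*N) - 48)) = 2*((-12 - 9)/((-5 - 4*0) - 48)) = 2*(-21/((-5 + 0) - 48)) = 2*(-21/(-5 - 48)) = 2*(-21/(-53)) = 2*(-21*(-1/53)) = 2*(21/53) = 42/53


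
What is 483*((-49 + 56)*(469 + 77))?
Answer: 1846026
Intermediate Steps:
483*((-49 + 56)*(469 + 77)) = 483*(7*546) = 483*3822 = 1846026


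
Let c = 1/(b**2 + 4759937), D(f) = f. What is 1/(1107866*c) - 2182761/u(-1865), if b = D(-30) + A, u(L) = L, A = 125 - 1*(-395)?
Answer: 2427531767031/2066170090 ≈ 1174.9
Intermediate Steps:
A = 520 (A = 125 + 395 = 520)
b = 490 (b = -30 + 520 = 490)
c = 1/5000037 (c = 1/(490**2 + 4759937) = 1/(240100 + 4759937) = 1/5000037 ≈ 2.0000e-7)
1/(1107866*c) - 2182761/u(-1865) = 1/(1107866*(1/5000037)) - 2182761/(-1865) = (1/1107866)*5000037 - 2182761*(-1/1865) = 5000037/1107866 + 2182761/1865 = 2427531767031/2066170090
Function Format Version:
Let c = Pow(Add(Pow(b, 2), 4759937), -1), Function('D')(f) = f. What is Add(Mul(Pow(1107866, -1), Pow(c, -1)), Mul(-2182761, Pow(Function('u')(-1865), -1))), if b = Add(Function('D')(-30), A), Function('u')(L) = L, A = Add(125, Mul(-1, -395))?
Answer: Rational(2427531767031, 2066170090) ≈ 1174.9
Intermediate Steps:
A = 520 (A = Add(125, 395) = 520)
b = 490 (b = Add(-30, 520) = 490)
c = Rational(1, 5000037) (c = Pow(Add(Pow(490, 2), 4759937), -1) = Pow(Add(240100, 4759937), -1) = Pow(5000037, -1) = Rational(1, 5000037) ≈ 2.0000e-7)
Add(Mul(Pow(1107866, -1), Pow(c, -1)), Mul(-2182761, Pow(Function('u')(-1865), -1))) = Add(Mul(Pow(1107866, -1), Pow(Rational(1, 5000037), -1)), Mul(-2182761, Pow(-1865, -1))) = Add(Mul(Rational(1, 1107866), 5000037), Mul(-2182761, Rational(-1, 1865))) = Add(Rational(5000037, 1107866), Rational(2182761, 1865)) = Rational(2427531767031, 2066170090)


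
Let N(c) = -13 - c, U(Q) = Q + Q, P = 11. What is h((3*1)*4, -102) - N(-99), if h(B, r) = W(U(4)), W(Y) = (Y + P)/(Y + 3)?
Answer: -927/11 ≈ -84.273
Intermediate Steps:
U(Q) = 2*Q
W(Y) = (11 + Y)/(3 + Y) (W(Y) = (Y + 11)/(Y + 3) = (11 + Y)/(3 + Y))
h(B, r) = 19/11 (h(B, r) = (11 + 2*4)/(3 + 2*4) = (11 + 8)/(3 + 8) = 19/11)
h((3*1)*4, -102) - N(-99) = 19/11 - (-13 - 1*(-99)) = 19/11 - (-13 + 99) = 19/11 - 1*86 = 19/11 - 86 = -927/11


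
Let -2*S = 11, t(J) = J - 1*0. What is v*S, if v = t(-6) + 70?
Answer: -352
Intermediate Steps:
t(J) = J (t(J) = J + 0 = J)
v = 64 (v = -6 + 70 = 64)
S = -11/2 (S = -½*11 = -11/2 ≈ -5.5000)
v*S = 64*(-11/2) = -352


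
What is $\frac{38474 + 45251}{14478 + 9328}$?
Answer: $\frac{83725}{23806} \approx 3.517$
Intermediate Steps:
$\frac{38474 + 45251}{14478 + 9328} = \frac{83725}{23806}$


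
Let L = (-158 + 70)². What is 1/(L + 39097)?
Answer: 1/46841 ≈ 2.1349e-5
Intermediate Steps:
L = 7744 (L = (-88)² = 7744)
1/(L + 39097) = 1/(7744 + 39097) = 1/46841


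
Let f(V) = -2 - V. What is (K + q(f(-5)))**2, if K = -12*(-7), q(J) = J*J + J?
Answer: 9216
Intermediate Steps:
q(J) = J + J**2 (q(J) = J**2 + J = J + J**2)
K = 84
(K + q(f(-5)))**2 = (84 + (-2 - 1*(-5))*(1 + (-2 - 1*(-5))))**2 = (84 + (-2 + 5)*(1 + (-2 + 5)))**2 = (84 + 3*(1 + 3))**2 = (84 + 3*4)**2 = (84 + 12)**2 = 96**2 = 9216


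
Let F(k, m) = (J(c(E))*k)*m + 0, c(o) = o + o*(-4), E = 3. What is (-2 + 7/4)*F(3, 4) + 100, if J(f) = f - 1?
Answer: 130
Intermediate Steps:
c(o) = -3*o (c(o) = o - 4*o = -3*o)
J(f) = -1 + f
F(k, m) = -10*k*m (F(k, m) = ((-1 - 3*3)*k)*m + 0 = ((-1 - 9)*k)*m + 0 = (-10*k)*m + 0 = -10*k*m + 0 = -10*k*m)
(-2 + 7/4)*F(3, 4) + 100 = (-2 + 7/4)*(-10*3*4) + 100 = (-2 + 7*(1/4))*(-120) + 100 = (-2 + 7/4)*(-120) + 100 = -1/4*(-120) + 100 = 30 + 100 = 130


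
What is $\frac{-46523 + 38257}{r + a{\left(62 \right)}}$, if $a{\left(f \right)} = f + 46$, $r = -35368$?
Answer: $\frac{4133}{17630} \approx 0.23443$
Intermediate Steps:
$a{\left(f \right)} = 46 + f$
$\frac{-46523 + 38257}{r + a{\left(62 \right)}} = \frac{-46523 + 38257}{-35368 + \left(46 + 62\right)} = - \frac{8266}{-35368 + 108} = - \frac{8266}{-35260} = \left(-8266\right) \left(- \frac{1}{35260}\right) = \frac{4133}{17630}$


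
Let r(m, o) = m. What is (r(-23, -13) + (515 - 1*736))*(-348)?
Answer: 84912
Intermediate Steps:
(r(-23, -13) + (515 - 1*736))*(-348) = (-23 + (515 - 1*736))*(-348) = (-23 + (515 - 736))*(-348) = (-23 - 221)*(-348) = -244*(-348) = 84912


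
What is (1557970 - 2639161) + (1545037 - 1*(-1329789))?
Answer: 1793635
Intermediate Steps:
(1557970 - 2639161) + (1545037 - 1*(-1329789)) = -1081191 + (1545037 + 1329789) = -1081191 + 2874826 = 1793635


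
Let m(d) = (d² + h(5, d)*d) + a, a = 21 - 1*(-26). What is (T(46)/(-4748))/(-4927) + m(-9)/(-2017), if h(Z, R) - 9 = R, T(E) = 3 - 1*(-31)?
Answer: -1497143055/23592239866 ≈ -0.063459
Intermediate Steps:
a = 47 (a = 21 + 26 = 47)
T(E) = 34 (T(E) = 3 + 31 = 34)
h(Z, R) = 9 + R
m(d) = 47 + d² + d*(9 + d) (m(d) = (d² + (9 + d)*d) + 47 = (d² + d*(9 + d)) + 47 = 47 + d² + d*(9 + d))
(T(46)/(-4748))/(-4927) + m(-9)/(-2017) = (34/(-4748))/(-4927) + (47 + (-9)² - 9*(9 - 9))/(-2017) = (34*(-1/4748))*(-1/4927) + (47 + 81 - 9*0)*(-1/2017) = -17/2374*(-1/4927) + (47 + 81 + 0)*(-1/2017) = 17/11696698 + 128*(-1/2017) = 17/11696698 - 128/2017 = -1497143055/23592239866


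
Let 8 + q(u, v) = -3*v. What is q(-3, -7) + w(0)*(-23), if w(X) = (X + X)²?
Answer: 13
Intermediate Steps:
q(u, v) = -8 - 3*v
w(X) = 4*X² (w(X) = (2*X)² = 4*X²)
q(-3, -7) + w(0)*(-23) = (-8 - 3*(-7)) + (4*0²)*(-23) = (-8 + 21) + (4*0)*(-23) = 13 + 0*(-23) = 13 + 0 = 13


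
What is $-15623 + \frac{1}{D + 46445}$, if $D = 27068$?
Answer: $- \frac{1148493598}{73513} \approx -15623.0$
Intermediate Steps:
$-15623 + \frac{1}{D + 46445} = -15623 + \frac{1}{27068 + 46445} = -15623 + \frac{1}{73513} = - \frac{1148493598}{73513}$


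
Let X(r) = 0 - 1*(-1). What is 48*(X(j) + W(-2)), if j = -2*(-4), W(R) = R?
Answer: -48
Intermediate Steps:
j = 8
X(r) = 1 (X(r) = 0 + 1 = 1)
48*(X(j) + W(-2)) = 48*(1 - 2) = 48*(-1) = -48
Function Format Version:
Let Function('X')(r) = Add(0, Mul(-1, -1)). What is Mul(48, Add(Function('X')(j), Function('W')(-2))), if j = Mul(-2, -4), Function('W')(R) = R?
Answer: -48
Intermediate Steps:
j = 8
Function('X')(r) = 1 (Function('X')(r) = Add(0, 1) = 1)
Mul(48, Add(Function('X')(j), Function('W')(-2))) = Mul(48, Add(1, -2)) = Mul(48, -1) = -48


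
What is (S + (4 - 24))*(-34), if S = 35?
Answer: -510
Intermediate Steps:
(S + (4 - 24))*(-34) = (35 + (4 - 24))*(-34) = (35 - 20)*(-34) = 15*(-34) = -510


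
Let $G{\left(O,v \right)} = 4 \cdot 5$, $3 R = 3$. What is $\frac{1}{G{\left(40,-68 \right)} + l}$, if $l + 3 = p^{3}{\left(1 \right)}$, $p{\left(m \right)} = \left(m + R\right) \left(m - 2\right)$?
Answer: $\frac{1}{9} \approx 0.11111$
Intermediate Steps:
$R = 1$ ($R = \frac{1}{3} \cdot 3 = 1$)
$G{\left(O,v \right)} = 20$
$p{\left(m \right)} = \left(1 + m\right) \left(-2 + m\right)$ ($p{\left(m \right)} = \left(m + 1\right) \left(m - 2\right) = \left(1 + m\right) \left(-2 + m\right)$)
$l = -11$ ($l = -3 + \left(-2 + 1^{2} - 1\right)^{3} = -3 + \left(-2 + 1 - 1\right)^{3} = -3 + \left(-2\right)^{3} = -3 - 8 = -11$)
$\frac{1}{G{\left(40,-68 \right)} + l} = \frac{1}{20 - 11} = \frac{1}{9}$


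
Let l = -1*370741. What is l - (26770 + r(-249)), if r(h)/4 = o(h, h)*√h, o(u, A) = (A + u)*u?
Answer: -397511 - 496008*I*√249 ≈ -3.9751e+5 - 7.8269e+6*I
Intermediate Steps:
o(u, A) = u*(A + u)
r(h) = 8*h^(5/2) (r(h) = 4*((h*(h + h))*√h) = 4*((h*(2*h))*√h) = 4*((2*h²)*√h) = 4*(2*h^(5/2)) = 8*h^(5/2))
l = -370741
l - (26770 + r(-249)) = -370741 - (26770 + 8*(-249)^(5/2)) = -370741 - (26770 + 8*(62001*I*√249)) = -370741 - (26770 + 496008*I*√249) = -370741 + (-26770 - 496008*I*√249) = -397511 - 496008*I*√249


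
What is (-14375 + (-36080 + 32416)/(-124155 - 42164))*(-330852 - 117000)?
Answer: 1070738875397772/166319 ≈ 6.4379e+9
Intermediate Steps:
(-14375 + (-36080 + 32416)/(-124155 - 42164))*(-330852 - 117000) = (-14375 - 3664/(-166319))*(-447852) = (-14375 - 3664*(-1/166319))*(-447852) = (-14375 + 3664/166319)*(-447852) = -2390831961/166319*(-447852) = 1070738875397772/166319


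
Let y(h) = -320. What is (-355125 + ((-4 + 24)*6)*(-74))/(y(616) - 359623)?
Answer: 121335/119981 ≈ 1.0113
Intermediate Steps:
(-355125 + ((-4 + 24)*6)*(-74))/(y(616) - 359623) = (-355125 + ((-4 + 24)*6)*(-74))/(-320 - 359623) = (-355125 + (20*6)*(-74))/(-359943) = (-355125 + 120*(-74))*(-1/359943) = (-355125 - 8880)*(-1/359943) = -364005*(-1/359943) = 121335/119981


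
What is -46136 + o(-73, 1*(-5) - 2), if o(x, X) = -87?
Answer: -46223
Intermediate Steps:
-46136 + o(-73, 1*(-5) - 2) = -46136 - 87 = -46223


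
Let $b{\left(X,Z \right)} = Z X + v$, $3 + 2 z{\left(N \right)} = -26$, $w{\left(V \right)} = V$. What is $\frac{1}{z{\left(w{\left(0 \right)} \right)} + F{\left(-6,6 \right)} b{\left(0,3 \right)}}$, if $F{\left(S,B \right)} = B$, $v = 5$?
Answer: $\frac{2}{31} \approx 0.064516$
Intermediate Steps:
$z{\left(N \right)} = - \frac{29}{2}$ ($z{\left(N \right)} = - \frac{3}{2} + \frac{1}{2} \left(-26\right) = - \frac{3}{2} - 13 = - \frac{29}{2}$)
$b{\left(X,Z \right)} = 5 + X Z$ ($b{\left(X,Z \right)} = Z X + 5 = X Z + 5 = 5 + X Z$)
$\frac{1}{z{\left(w{\left(0 \right)} \right)} + F{\left(-6,6 \right)} b{\left(0,3 \right)}} = \frac{1}{- \frac{29}{2} + 6 \left(5 + 0 \cdot 3\right)} = \frac{1}{- \frac{29}{2} + 6 \left(5 + 0\right)} = \frac{1}{- \frac{29}{2} + 6 \cdot 5} = \frac{1}{- \frac{29}{2} + 30} = \frac{1}{\frac{31}{2}} = \frac{2}{31}$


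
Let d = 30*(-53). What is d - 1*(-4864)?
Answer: 3274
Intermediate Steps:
d = -1590
d - 1*(-4864) = -1590 - 1*(-4864) = -1590 + 4864 = 3274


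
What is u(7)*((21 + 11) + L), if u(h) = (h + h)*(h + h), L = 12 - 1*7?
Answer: 7252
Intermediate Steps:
L = 5 (L = 12 - 7 = 5)
u(h) = 4*h² (u(h) = (2*h)*(2*h) = 4*h²)
u(7)*((21 + 11) + L) = (4*7²)*((21 + 11) + 5) = (4*49)*(32 + 5) = 196*37 = 7252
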